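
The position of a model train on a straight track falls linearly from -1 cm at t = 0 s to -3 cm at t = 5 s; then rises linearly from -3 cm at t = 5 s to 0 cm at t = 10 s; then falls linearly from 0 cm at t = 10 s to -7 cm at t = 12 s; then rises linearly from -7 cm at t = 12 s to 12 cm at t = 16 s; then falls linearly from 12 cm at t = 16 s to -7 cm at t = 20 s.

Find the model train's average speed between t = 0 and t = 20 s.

Average speed = (total path length)/(elapsed time); on a piecewise-linear x-t graph the path length is Σ|Δx|.
0–5 s: |Δx| = |-3 − -1| = 2 cm
5–10 s: |Δx| = |0 − -3| = 3 cm
10–12 s: |Δx| = |-7 − 0| = 7 cm
12–16 s: |Δx| = |12 − -7| = 19 cm
16–20 s: |Δx| = |-7 − 12| = 19 cm
Total path = 50 cm; average speed = 50/20 = 2.5 cm/s.

2.5 cm/s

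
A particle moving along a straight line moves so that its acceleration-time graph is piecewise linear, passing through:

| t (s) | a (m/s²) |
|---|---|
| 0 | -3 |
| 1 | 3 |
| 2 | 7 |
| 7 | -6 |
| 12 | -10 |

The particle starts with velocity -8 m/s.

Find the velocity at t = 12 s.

-40.5 m/s

Δv equals the area under the a-t graph; then v = v₀ + Δv.
0–1 s: ½(-3 + 3)(1) = 0 m/s
1–2 s: ½(3 + 7)(1) = 5 m/s
2–7 s: ½(7 + -6)(5) = 2.5 m/s
7–12 s: ½(-6 + -10)(5) = -40 m/s
Δv = -32.5 m/s, so v(12) = -8 + (-32.5) = -40.5 m/s.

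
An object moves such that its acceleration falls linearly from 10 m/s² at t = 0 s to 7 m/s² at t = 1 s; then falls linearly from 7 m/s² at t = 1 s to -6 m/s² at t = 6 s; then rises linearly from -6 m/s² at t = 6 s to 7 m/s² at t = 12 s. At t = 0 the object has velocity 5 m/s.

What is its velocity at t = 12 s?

Δv equals the area under the a-t graph; then v = v₀ + Δv.
0–1 s: ½(10 + 7)(1) = 8.5 m/s
1–6 s: ½(7 + -6)(5) = 2.5 m/s
6–12 s: ½(-6 + 7)(6) = 3 m/s
Δv = 14 m/s, so v(12) = 5 + (14) = 19 m/s.

19 m/s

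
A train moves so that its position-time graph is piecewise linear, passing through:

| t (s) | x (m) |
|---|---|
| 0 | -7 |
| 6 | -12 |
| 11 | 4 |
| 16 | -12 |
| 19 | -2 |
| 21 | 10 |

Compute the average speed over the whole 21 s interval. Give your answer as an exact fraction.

Average speed = (total path length)/(elapsed time); on a piecewise-linear x-t graph the path length is Σ|Δx|.
0–6 s: |Δx| = |-12 − -7| = 5 m
6–11 s: |Δx| = |4 − -12| = 16 m
11–16 s: |Δx| = |-12 − 4| = 16 m
16–19 s: |Δx| = |-2 − -12| = 10 m
19–21 s: |Δx| = |10 − -2| = 12 m
Total path = 59 m; average speed = 59/21 = 59/21 m/s.

59/21 m/s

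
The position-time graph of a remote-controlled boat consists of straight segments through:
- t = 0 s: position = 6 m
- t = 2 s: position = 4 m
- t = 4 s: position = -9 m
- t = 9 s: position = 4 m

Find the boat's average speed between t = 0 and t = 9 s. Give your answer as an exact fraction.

Average speed = (total path length)/(elapsed time); on a piecewise-linear x-t graph the path length is Σ|Δx|.
0–2 s: |Δx| = |4 − 6| = 2 m
2–4 s: |Δx| = |-9 − 4| = 13 m
4–9 s: |Δx| = |4 − -9| = 13 m
Total path = 28 m; average speed = 28/9 = 28/9 m/s.

28/9 m/s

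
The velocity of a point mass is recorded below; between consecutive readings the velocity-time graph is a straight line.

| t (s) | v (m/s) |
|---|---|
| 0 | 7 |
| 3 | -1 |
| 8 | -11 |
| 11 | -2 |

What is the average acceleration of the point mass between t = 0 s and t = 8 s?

-2.25 m/s²

Average acceleration = Δv/Δt = (-11 − 7)/(8 − 0) = -2.25 m/s².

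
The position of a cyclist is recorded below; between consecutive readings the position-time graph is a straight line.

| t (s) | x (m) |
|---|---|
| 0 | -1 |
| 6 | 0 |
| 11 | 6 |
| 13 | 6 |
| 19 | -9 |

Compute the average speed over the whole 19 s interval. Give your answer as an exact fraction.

Average speed = (total path length)/(elapsed time); on a piecewise-linear x-t graph the path length is Σ|Δx|.
0–6 s: |Δx| = |0 − -1| = 1 m
6–11 s: |Δx| = |6 − 0| = 6 m
11–13 s: |Δx| = |6 − 6| = 0 m
13–19 s: |Δx| = |-9 − 6| = 15 m
Total path = 22 m; average speed = 22/19 = 22/19 m/s.

22/19 m/s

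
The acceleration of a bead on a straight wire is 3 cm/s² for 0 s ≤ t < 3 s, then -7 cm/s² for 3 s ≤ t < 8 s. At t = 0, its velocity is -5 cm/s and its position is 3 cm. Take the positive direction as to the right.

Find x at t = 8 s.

-66 cm

On each constant-a segment, Δv = aΔt and Δx = v₀Δt + ½aΔt²; chain segment to segment.
0–3 s: v starts -5 cm/s; Δx = -5·3 + ½·3·3² = -1.5 cm; v ends 4 cm/s.
3–8 s: v starts 4 cm/s; Δx = 4·5 + ½·-7·5² = -67.5 cm; v ends -31 cm/s.
x(8) = 3 + Σ Δx = -66 cm.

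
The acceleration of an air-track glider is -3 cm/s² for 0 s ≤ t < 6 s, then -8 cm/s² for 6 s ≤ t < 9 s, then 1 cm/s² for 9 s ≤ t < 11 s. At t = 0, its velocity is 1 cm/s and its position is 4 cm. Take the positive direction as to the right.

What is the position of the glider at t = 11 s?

-211 cm

On each constant-a segment, Δv = aΔt and Δx = v₀Δt + ½aΔt²; chain segment to segment.
0–6 s: v starts 1 cm/s; Δx = 1·6 + ½·-3·6² = -48 cm; v ends -17 cm/s.
6–9 s: v starts -17 cm/s; Δx = -17·3 + ½·-8·3² = -87 cm; v ends -41 cm/s.
9–11 s: v starts -41 cm/s; Δx = -41·2 + ½·1·2² = -80 cm; v ends -39 cm/s.
x(11) = 4 + Σ Δx = -211 cm.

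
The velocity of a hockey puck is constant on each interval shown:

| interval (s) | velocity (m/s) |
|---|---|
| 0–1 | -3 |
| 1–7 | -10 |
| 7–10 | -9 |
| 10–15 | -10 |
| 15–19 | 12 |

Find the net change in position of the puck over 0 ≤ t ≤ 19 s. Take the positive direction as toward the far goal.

Net displacement equals the area under the velocity-time graph (areas below the axis count negative).
0–1 s: -3 × 1 = -3 m
1–7 s: -10 × 6 = -60 m
7–10 s: -9 × 3 = -27 m
10–15 s: -10 × 5 = -50 m
15–19 s: 12 × 4 = 48 m
Net displacement = -92 m

-92 m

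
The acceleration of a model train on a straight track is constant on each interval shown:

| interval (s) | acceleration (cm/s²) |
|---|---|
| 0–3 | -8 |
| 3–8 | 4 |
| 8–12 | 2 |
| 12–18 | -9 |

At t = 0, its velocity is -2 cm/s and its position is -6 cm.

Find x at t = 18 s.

-286 cm

On each constant-a segment, Δv = aΔt and Δx = v₀Δt + ½aΔt²; chain segment to segment.
0–3 s: v starts -2 cm/s; Δx = -2·3 + ½·-8·3² = -42 cm; v ends -26 cm/s.
3–8 s: v starts -26 cm/s; Δx = -26·5 + ½·4·5² = -80 cm; v ends -6 cm/s.
8–12 s: v starts -6 cm/s; Δx = -6·4 + ½·2·4² = -8 cm; v ends 2 cm/s.
12–18 s: v starts 2 cm/s; Δx = 2·6 + ½·-9·6² = -150 cm; v ends -52 cm/s.
x(18) = -6 + Σ Δx = -286 cm.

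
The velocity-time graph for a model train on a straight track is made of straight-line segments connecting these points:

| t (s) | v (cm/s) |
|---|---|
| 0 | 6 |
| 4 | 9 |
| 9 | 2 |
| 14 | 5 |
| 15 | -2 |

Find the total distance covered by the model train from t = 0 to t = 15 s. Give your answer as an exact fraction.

1079/14 cm

Distance (not displacement) is the total path length: add the absolute areas under v-t.
0–4 s: |½(6 + 9)(4)| = 30 cm
4–9 s: |½(9 + 2)(5)| = 27.5 cm
9–14 s: |½(2 + 5)(5)| = 17.5 cm
14–15 s: v = 0 at t = 103/7 s; triangle areas 25/14 + 2/7 = 29/14 cm
Total distance = 1079/14 cm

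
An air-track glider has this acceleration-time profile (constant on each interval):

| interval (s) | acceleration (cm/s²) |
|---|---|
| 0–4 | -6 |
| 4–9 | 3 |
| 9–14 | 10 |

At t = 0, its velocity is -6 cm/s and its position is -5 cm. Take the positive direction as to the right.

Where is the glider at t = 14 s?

On each constant-a segment, Δv = aΔt and Δx = v₀Δt + ½aΔt²; chain segment to segment.
0–4 s: v starts -6 cm/s; Δx = -6·4 + ½·-6·4² = -72 cm; v ends -30 cm/s.
4–9 s: v starts -30 cm/s; Δx = -30·5 + ½·3·5² = -112.5 cm; v ends -15 cm/s.
9–14 s: v starts -15 cm/s; Δx = -15·5 + ½·10·5² = 50 cm; v ends 35 cm/s.
x(14) = -5 + Σ Δx = -139.5 cm.

-139.5 cm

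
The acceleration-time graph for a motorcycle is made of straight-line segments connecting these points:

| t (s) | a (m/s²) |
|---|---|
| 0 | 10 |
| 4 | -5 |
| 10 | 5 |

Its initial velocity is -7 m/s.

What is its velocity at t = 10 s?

3 m/s

Δv equals the area under the a-t graph; then v = v₀ + Δv.
0–4 s: ½(10 + -5)(4) = 10 m/s
4–10 s: ½(-5 + 5)(6) = 0 m/s
Δv = 10 m/s, so v(10) = -7 + (10) = 3 m/s.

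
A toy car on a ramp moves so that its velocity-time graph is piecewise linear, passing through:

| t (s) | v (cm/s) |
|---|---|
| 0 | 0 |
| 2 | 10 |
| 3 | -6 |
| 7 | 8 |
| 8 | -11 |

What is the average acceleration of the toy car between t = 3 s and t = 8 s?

Average acceleration = Δv/Δt = (-11 − -6)/(8 − 3) = -1 cm/s².

-1 cm/s²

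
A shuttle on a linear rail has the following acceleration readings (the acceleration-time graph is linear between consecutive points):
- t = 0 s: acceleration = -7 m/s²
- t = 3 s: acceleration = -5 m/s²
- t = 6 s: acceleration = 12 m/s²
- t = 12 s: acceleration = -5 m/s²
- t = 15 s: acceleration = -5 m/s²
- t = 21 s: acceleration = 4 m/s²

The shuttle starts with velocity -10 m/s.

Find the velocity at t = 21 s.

-14.5 m/s

Δv equals the area under the a-t graph; then v = v₀ + Δv.
0–3 s: ½(-7 + -5)(3) = -18 m/s
3–6 s: ½(-5 + 12)(3) = 10.5 m/s
6–12 s: ½(12 + -5)(6) = 21 m/s
12–15 s: -5 × 3 = -15 m/s
15–21 s: ½(-5 + 4)(6) = -3 m/s
Δv = -4.5 m/s, so v(21) = -10 + (-4.5) = -14.5 m/s.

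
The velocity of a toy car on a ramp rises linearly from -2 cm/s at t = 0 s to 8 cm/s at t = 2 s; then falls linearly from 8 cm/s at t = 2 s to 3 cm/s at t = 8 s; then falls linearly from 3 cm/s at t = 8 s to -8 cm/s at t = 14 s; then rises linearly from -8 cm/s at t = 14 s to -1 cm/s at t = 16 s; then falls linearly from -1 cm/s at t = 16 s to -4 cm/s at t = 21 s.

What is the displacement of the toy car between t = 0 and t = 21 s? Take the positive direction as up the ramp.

Net displacement equals the area under the velocity-time graph (areas below the axis count negative).
0–2 s: ½(-2 + 8)(2) = 6 cm
2–8 s: ½(8 + 3)(6) = 33 cm
8–14 s: ½(3 + -8)(6) = -15 cm
14–16 s: ½(-8 + -1)(2) = -9 cm
16–21 s: ½(-1 + -4)(5) = -12.5 cm
Net displacement = 2.5 cm

2.5 cm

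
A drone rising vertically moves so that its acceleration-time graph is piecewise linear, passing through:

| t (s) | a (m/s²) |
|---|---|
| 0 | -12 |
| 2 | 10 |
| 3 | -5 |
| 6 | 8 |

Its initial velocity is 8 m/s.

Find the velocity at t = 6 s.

Δv equals the area under the a-t graph; then v = v₀ + Δv.
0–2 s: ½(-12 + 10)(2) = -2 m/s
2–3 s: ½(10 + -5)(1) = 2.5 m/s
3–6 s: ½(-5 + 8)(3) = 4.5 m/s
Δv = 5 m/s, so v(6) = 8 + (5) = 13 m/s.

13 m/s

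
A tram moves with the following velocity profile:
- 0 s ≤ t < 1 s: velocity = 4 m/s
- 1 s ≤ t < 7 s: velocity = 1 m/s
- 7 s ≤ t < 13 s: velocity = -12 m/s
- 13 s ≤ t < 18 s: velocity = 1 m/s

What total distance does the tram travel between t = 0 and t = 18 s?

Total distance travelled is ∫|v| dt — sum the magnitudes of each area piece.
0–1 s: |4| × 1 = 4 m
1–7 s: |1| × 6 = 6 m
7–13 s: |-12| × 6 = 72 m
13–18 s: |1| × 5 = 5 m
Total distance = 87 m

87 m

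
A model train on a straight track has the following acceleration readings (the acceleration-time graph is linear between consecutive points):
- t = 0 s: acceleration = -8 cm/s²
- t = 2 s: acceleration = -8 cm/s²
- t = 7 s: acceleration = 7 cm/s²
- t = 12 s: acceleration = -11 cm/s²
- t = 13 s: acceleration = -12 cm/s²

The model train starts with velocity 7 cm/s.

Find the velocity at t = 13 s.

Δv equals the area under the a-t graph; then v = v₀ + Δv.
0–2 s: -8 × 2 = -16 cm/s
2–7 s: ½(-8 + 7)(5) = -2.5 cm/s
7–12 s: ½(7 + -11)(5) = -10 cm/s
12–13 s: ½(-11 + -12)(1) = -11.5 cm/s
Δv = -40 cm/s, so v(13) = 7 + (-40) = -33 cm/s.

-33 cm/s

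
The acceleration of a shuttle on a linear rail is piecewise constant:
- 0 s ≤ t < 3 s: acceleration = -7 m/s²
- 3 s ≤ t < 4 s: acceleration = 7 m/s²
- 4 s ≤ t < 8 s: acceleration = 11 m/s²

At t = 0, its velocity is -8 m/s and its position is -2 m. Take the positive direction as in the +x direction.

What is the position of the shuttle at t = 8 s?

On each constant-a segment, Δv = aΔt and Δx = v₀Δt + ½aΔt²; chain segment to segment.
0–3 s: v starts -8 m/s; Δx = -8·3 + ½·-7·3² = -55.5 m; v ends -29 m/s.
3–4 s: v starts -29 m/s; Δx = -29·1 + ½·7·1² = -25.5 m; v ends -22 m/s.
4–8 s: v starts -22 m/s; Δx = -22·4 + ½·11·4² = 0 m; v ends 22 m/s.
x(8) = -2 + Σ Δx = -83 m.

-83 m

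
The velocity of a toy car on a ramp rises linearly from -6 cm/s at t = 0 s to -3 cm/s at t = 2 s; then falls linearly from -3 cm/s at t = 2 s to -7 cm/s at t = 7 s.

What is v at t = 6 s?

-6.2 cm/s

On 2–7 s the graph is linear from -3 to -7 cm/s: v(6) = -3 + (-7 − -3)·(6 − 2)/(7 − 2) = -6.2 cm/s.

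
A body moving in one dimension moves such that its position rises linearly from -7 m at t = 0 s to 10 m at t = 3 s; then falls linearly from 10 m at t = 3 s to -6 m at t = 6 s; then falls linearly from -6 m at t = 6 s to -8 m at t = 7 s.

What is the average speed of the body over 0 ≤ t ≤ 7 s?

5 m/s

Average speed = (total path length)/(elapsed time); on a piecewise-linear x-t graph the path length is Σ|Δx|.
0–3 s: |Δx| = |10 − -7| = 17 m
3–6 s: |Δx| = |-6 − 10| = 16 m
6–7 s: |Δx| = |-8 − -6| = 2 m
Total path = 35 m; average speed = 35/7 = 5 m/s.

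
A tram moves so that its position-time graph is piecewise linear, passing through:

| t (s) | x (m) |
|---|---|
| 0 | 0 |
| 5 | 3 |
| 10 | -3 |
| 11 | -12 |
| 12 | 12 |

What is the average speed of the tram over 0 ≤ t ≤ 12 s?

3.5 m/s

Average speed = (total path length)/(elapsed time); on a piecewise-linear x-t graph the path length is Σ|Δx|.
0–5 s: |Δx| = |3 − 0| = 3 m
5–10 s: |Δx| = |-3 − 3| = 6 m
10–11 s: |Δx| = |-12 − -3| = 9 m
11–12 s: |Δx| = |12 − -12| = 24 m
Total path = 42 m; average speed = 42/12 = 3.5 m/s.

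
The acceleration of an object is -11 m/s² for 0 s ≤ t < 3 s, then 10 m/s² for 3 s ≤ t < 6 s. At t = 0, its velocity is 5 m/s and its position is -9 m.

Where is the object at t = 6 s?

On each constant-a segment, Δv = aΔt and Δx = v₀Δt + ½aΔt²; chain segment to segment.
0–3 s: v starts 5 m/s; Δx = 5·3 + ½·-11·3² = -34.5 m; v ends -28 m/s.
3–6 s: v starts -28 m/s; Δx = -28·3 + ½·10·3² = -39 m; v ends 2 m/s.
x(6) = -9 + Σ Δx = -82.5 m.

-82.5 m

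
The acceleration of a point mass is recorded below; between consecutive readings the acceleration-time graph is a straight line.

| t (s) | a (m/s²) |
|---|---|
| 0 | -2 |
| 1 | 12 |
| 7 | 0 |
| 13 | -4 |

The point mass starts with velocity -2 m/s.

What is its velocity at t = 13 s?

27 m/s

Δv equals the area under the a-t graph; then v = v₀ + Δv.
0–1 s: ½(-2 + 12)(1) = 5 m/s
1–7 s: ½(12 + 0)(6) = 36 m/s
7–13 s: ½(0 + -4)(6) = -12 m/s
Δv = 29 m/s, so v(13) = -2 + (29) = 27 m/s.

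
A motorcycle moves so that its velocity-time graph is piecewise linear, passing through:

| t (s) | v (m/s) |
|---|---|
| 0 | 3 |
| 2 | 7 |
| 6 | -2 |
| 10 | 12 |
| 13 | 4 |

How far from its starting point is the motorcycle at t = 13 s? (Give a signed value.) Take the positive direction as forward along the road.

64 m

Net displacement equals the area under the velocity-time graph (areas below the axis count negative).
0–2 s: ½(3 + 7)(2) = 10 m
2–6 s: ½(7 + -2)(4) = 10 m
6–10 s: ½(-2 + 12)(4) = 20 m
10–13 s: ½(12 + 4)(3) = 24 m
Net displacement = 64 m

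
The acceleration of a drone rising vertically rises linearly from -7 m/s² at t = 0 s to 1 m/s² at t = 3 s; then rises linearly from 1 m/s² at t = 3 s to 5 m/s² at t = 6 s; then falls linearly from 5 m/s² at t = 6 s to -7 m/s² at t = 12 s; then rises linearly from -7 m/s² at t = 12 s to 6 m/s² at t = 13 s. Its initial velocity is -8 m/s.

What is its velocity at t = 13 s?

-14.5 m/s

Δv equals the area under the a-t graph; then v = v₀ + Δv.
0–3 s: ½(-7 + 1)(3) = -9 m/s
3–6 s: ½(1 + 5)(3) = 9 m/s
6–12 s: ½(5 + -7)(6) = -6 m/s
12–13 s: ½(-7 + 6)(1) = -0.5 m/s
Δv = -6.5 m/s, so v(13) = -8 + (-6.5) = -14.5 m/s.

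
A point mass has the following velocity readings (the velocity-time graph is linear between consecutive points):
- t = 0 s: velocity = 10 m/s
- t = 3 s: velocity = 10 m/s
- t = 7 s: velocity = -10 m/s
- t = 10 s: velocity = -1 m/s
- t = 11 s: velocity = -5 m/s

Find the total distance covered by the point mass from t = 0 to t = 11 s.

Distance (not displacement) is the total path length: add the absolute areas under v-t.
0–3 s: |10| × 3 = 30 m
3–7 s: v = 0 at t = 5 s; triangle areas 10 + 10 = 20 m
7–10 s: |½(-10 + -1)(3)| = 16.5 m
10–11 s: |½(-1 + -5)(1)| = 3 m
Total distance = 69.5 m

69.5 m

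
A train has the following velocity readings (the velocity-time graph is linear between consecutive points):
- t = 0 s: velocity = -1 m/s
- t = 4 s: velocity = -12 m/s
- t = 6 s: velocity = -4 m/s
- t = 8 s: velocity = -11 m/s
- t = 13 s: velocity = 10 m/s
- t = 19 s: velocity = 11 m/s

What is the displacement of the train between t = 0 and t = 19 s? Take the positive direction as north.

Net displacement equals the area under the velocity-time graph (areas below the axis count negative).
0–4 s: ½(-1 + -12)(4) = -26 m
4–6 s: ½(-12 + -4)(2) = -16 m
6–8 s: ½(-4 + -11)(2) = -15 m
8–13 s: ½(-11 + 10)(5) = -2.5 m
13–19 s: ½(10 + 11)(6) = 63 m
Net displacement = 3.5 m

3.5 m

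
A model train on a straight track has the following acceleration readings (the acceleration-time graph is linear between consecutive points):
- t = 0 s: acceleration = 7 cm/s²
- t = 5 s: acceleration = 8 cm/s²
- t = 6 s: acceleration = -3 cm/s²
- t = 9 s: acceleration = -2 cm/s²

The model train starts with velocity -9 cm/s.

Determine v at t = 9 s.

Δv equals the area under the a-t graph; then v = v₀ + Δv.
0–5 s: ½(7 + 8)(5) = 37.5 cm/s
5–6 s: ½(8 + -3)(1) = 2.5 cm/s
6–9 s: ½(-3 + -2)(3) = -7.5 cm/s
Δv = 32.5 cm/s, so v(9) = -9 + (32.5) = 23.5 cm/s.

23.5 cm/s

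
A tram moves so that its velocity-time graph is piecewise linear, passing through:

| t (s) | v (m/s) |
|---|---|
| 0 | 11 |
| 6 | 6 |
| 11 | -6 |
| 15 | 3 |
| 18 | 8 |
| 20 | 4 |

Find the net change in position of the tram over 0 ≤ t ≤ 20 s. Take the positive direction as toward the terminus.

73.5 m

Net displacement equals the area under the velocity-time graph (areas below the axis count negative).
0–6 s: ½(11 + 6)(6) = 51 m
6–11 s: ½(6 + -6)(5) = 0 m
11–15 s: ½(-6 + 3)(4) = -6 m
15–18 s: ½(3 + 8)(3) = 16.5 m
18–20 s: ½(8 + 4)(2) = 12 m
Net displacement = 73.5 m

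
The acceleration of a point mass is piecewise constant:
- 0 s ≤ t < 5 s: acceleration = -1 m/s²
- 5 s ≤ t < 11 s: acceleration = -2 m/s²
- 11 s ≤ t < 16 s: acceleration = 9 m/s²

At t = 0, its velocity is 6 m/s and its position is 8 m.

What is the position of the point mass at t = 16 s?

On each constant-a segment, Δv = aΔt and Δx = v₀Δt + ½aΔt²; chain segment to segment.
0–5 s: v starts 6 m/s; Δx = 6·5 + ½·-1·5² = 17.5 m; v ends 1 m/s.
5–11 s: v starts 1 m/s; Δx = 1·6 + ½·-2·6² = -30 m; v ends -11 m/s.
11–16 s: v starts -11 m/s; Δx = -11·5 + ½·9·5² = 57.5 m; v ends 34 m/s.
x(16) = 8 + Σ Δx = 53 m.

53 m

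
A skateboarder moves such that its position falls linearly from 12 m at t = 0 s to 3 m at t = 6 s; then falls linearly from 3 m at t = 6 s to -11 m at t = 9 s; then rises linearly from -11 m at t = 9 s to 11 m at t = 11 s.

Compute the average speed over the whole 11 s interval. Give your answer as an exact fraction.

45/11 m/s

Average speed = (total path length)/(elapsed time); on a piecewise-linear x-t graph the path length is Σ|Δx|.
0–6 s: |Δx| = |3 − 12| = 9 m
6–9 s: |Δx| = |-11 − 3| = 14 m
9–11 s: |Δx| = |11 − -11| = 22 m
Total path = 45 m; average speed = 45/11 = 45/11 m/s.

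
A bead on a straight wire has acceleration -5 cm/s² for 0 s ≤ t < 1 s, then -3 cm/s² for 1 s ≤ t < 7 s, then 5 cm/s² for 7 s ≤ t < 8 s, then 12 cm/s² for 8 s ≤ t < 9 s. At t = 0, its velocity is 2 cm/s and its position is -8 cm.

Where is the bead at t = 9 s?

On each constant-a segment, Δv = aΔt and Δx = v₀Δt + ½aΔt²; chain segment to segment.
0–1 s: v starts 2 cm/s; Δx = 2·1 + ½·-5·1² = -0.5 cm; v ends -3 cm/s.
1–7 s: v starts -3 cm/s; Δx = -3·6 + ½·-3·6² = -72 cm; v ends -21 cm/s.
7–8 s: v starts -21 cm/s; Δx = -21·1 + ½·5·1² = -18.5 cm; v ends -16 cm/s.
8–9 s: v starts -16 cm/s; Δx = -16·1 + ½·12·1² = -10 cm; v ends -4 cm/s.
x(9) = -8 + Σ Δx = -109 cm.

-109 cm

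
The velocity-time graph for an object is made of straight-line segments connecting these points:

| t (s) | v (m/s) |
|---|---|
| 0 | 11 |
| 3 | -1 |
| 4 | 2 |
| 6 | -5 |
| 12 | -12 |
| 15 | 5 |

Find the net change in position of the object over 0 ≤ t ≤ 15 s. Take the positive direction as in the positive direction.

Displacement is the signed area under the v-t curve.
0–3 s: ½(11 + -1)(3) = 15 m
3–4 s: ½(-1 + 2)(1) = 0.5 m
4–6 s: ½(2 + -5)(2) = -3 m
6–12 s: ½(-5 + -12)(6) = -51 m
12–15 s: ½(-12 + 5)(3) = -10.5 m
Net displacement = -49 m

-49 m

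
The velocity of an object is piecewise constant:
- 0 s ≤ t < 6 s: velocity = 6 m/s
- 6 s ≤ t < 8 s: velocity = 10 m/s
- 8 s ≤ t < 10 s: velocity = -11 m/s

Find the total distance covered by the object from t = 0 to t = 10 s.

78 m

Distance (not displacement) is the total path length: add the absolute areas under v-t.
0–6 s: |6| × 6 = 36 m
6–8 s: |10| × 2 = 20 m
8–10 s: |-11| × 2 = 22 m
Total distance = 78 m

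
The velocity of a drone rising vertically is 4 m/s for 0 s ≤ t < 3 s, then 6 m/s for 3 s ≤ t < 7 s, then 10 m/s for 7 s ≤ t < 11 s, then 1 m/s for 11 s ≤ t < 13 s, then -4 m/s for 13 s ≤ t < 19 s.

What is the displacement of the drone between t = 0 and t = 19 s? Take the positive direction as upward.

54 m

Net displacement equals the area under the velocity-time graph (areas below the axis count negative).
0–3 s: 4 × 3 = 12 m
3–7 s: 6 × 4 = 24 m
7–11 s: 10 × 4 = 40 m
11–13 s: 1 × 2 = 2 m
13–19 s: -4 × 6 = -24 m
Net displacement = 54 m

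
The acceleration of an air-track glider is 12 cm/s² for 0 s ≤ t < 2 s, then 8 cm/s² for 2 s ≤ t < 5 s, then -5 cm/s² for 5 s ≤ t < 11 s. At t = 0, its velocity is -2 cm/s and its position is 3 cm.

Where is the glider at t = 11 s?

On each constant-a segment, Δv = aΔt and Δx = v₀Δt + ½aΔt²; chain segment to segment.
0–2 s: v starts -2 cm/s; Δx = -2·2 + ½·12·2² = 20 cm; v ends 22 cm/s.
2–5 s: v starts 22 cm/s; Δx = 22·3 + ½·8·3² = 102 cm; v ends 46 cm/s.
5–11 s: v starts 46 cm/s; Δx = 46·6 + ½·-5·6² = 186 cm; v ends 16 cm/s.
x(11) = 3 + Σ Δx = 311 cm.

311 cm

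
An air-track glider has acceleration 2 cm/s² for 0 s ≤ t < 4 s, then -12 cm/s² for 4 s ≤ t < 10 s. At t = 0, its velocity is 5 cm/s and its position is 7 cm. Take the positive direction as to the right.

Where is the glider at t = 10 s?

On each constant-a segment, Δv = aΔt and Δx = v₀Δt + ½aΔt²; chain segment to segment.
0–4 s: v starts 5 cm/s; Δx = 5·4 + ½·2·4² = 36 cm; v ends 13 cm/s.
4–10 s: v starts 13 cm/s; Δx = 13·6 + ½·-12·6² = -138 cm; v ends -59 cm/s.
x(10) = 7 + Σ Δx = -95 cm.

-95 cm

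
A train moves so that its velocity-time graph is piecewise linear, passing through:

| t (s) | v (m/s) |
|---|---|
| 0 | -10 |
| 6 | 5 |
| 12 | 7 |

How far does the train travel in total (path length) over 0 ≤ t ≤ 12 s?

Total distance travelled is ∫|v| dt — sum the magnitudes of each area piece.
0–6 s: v = 0 at t = 4 s; triangle areas 20 + 5 = 25 m
6–12 s: |½(5 + 7)(6)| = 36 m
Total distance = 61 m

61 m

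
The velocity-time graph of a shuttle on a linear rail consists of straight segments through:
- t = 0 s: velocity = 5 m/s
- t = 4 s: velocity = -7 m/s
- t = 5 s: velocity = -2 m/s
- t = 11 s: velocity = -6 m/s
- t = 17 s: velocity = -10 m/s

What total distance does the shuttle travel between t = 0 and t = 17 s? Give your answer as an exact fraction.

533/6 m

Total distance travelled is ∫|v| dt — sum the magnitudes of each area piece.
0–4 s: v = 0 at t = 5/3 s; triangle areas 25/6 + 49/6 = 37/3 m
4–5 s: |½(-7 + -2)(1)| = 4.5 m
5–11 s: |½(-2 + -6)(6)| = 24 m
11–17 s: |½(-6 + -10)(6)| = 48 m
Total distance = 533/6 m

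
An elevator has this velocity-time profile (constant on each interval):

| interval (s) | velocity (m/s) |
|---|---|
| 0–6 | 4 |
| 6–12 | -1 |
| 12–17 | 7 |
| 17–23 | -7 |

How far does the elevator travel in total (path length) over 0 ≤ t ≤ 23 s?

Total distance travelled is ∫|v| dt — sum the magnitudes of each area piece.
0–6 s: |4| × 6 = 24 m
6–12 s: |-1| × 6 = 6 m
12–17 s: |7| × 5 = 35 m
17–23 s: |-7| × 6 = 42 m
Total distance = 107 m

107 m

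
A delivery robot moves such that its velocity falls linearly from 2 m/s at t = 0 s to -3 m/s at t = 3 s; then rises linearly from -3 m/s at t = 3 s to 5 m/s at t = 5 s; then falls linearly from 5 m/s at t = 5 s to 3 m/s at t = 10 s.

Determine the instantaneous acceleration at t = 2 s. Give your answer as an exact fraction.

-5/3 m/s²

Acceleration is the slope of the v-t graph on 0–3 s: (-3 − 2)/(3 − 0) = -5/3 m/s².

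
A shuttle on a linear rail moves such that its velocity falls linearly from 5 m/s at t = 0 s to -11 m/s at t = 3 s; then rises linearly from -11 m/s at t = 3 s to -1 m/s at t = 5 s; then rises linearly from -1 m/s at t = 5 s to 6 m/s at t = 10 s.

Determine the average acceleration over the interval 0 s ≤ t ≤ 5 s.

-1.2 m/s²

Average acceleration = Δv/Δt = (-1 − 5)/(5 − 0) = -1.2 m/s².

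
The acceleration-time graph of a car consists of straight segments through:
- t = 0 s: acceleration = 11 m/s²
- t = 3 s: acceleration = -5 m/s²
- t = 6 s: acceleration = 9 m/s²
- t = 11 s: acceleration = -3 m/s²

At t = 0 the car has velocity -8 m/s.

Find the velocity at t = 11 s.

22 m/s

Δv equals the area under the a-t graph; then v = v₀ + Δv.
0–3 s: ½(11 + -5)(3) = 9 m/s
3–6 s: ½(-5 + 9)(3) = 6 m/s
6–11 s: ½(9 + -3)(5) = 15 m/s
Δv = 30 m/s, so v(11) = -8 + (30) = 22 m/s.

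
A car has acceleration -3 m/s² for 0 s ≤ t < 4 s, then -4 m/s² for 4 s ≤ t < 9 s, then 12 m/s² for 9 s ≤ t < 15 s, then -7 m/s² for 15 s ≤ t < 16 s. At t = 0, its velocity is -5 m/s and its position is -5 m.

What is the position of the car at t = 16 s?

On each constant-a segment, Δv = aΔt and Δx = v₀Δt + ½aΔt²; chain segment to segment.
0–4 s: v starts -5 m/s; Δx = -5·4 + ½·-3·4² = -44 m; v ends -17 m/s.
4–9 s: v starts -17 m/s; Δx = -17·5 + ½·-4·5² = -135 m; v ends -37 m/s.
9–15 s: v starts -37 m/s; Δx = -37·6 + ½·12·6² = -6 m; v ends 35 m/s.
15–16 s: v starts 35 m/s; Δx = 35·1 + ½·-7·1² = 31.5 m; v ends 28 m/s.
x(16) = -5 + Σ Δx = -158.5 m.

-158.5 m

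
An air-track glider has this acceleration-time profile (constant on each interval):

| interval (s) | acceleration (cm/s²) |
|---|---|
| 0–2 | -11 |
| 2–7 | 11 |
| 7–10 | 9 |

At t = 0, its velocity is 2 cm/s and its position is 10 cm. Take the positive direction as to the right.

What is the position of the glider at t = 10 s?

175 cm

On each constant-a segment, Δv = aΔt and Δx = v₀Δt + ½aΔt²; chain segment to segment.
0–2 s: v starts 2 cm/s; Δx = 2·2 + ½·-11·2² = -18 cm; v ends -20 cm/s.
2–7 s: v starts -20 cm/s; Δx = -20·5 + ½·11·5² = 37.5 cm; v ends 35 cm/s.
7–10 s: v starts 35 cm/s; Δx = 35·3 + ½·9·3² = 145.5 cm; v ends 62 cm/s.
x(10) = 10 + Σ Δx = 175 cm.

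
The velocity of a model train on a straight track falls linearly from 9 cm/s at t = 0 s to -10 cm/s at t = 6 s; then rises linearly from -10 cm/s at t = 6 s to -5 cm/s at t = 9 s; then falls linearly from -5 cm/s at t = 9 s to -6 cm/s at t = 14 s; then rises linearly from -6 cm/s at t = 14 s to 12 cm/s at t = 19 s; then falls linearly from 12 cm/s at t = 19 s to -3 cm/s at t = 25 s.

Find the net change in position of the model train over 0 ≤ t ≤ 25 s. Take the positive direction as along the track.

-11 cm

Net displacement equals the area under the velocity-time graph (areas below the axis count negative).
0–6 s: ½(9 + -10)(6) = -3 cm
6–9 s: ½(-10 + -5)(3) = -22.5 cm
9–14 s: ½(-5 + -6)(5) = -27.5 cm
14–19 s: ½(-6 + 12)(5) = 15 cm
19–25 s: ½(12 + -3)(6) = 27 cm
Net displacement = -11 cm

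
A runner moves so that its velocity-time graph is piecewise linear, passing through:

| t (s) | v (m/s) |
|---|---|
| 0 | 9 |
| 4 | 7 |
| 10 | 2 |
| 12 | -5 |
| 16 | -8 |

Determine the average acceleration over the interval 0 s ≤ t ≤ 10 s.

Average acceleration = Δv/Δt = (2 − 9)/(10 − 0) = -0.7 m/s².

-0.7 m/s²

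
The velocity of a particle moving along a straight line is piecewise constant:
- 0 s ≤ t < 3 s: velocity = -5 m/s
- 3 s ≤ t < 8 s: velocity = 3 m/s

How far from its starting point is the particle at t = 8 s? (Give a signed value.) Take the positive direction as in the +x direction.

Displacement is the signed area under the v-t curve.
0–3 s: -5 × 3 = -15 m
3–8 s: 3 × 5 = 15 m
Net displacement = 0 m

0 m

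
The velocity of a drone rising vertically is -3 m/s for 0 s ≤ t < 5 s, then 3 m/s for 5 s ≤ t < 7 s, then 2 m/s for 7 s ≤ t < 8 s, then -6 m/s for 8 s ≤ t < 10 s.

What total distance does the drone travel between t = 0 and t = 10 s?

35 m

Distance (not displacement) is the total path length: add the absolute areas under v-t.
0–5 s: |-3| × 5 = 15 m
5–7 s: |3| × 2 = 6 m
7–8 s: |2| × 1 = 2 m
8–10 s: |-6| × 2 = 12 m
Total distance = 35 m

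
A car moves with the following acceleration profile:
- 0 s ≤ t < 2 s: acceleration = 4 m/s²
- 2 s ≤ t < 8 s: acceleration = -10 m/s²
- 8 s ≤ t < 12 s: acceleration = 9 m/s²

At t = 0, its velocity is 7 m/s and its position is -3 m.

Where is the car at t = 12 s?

On each constant-a segment, Δv = aΔt and Δx = v₀Δt + ½aΔt²; chain segment to segment.
0–2 s: v starts 7 m/s; Δx = 7·2 + ½·4·2² = 22 m; v ends 15 m/s.
2–8 s: v starts 15 m/s; Δx = 15·6 + ½·-10·6² = -90 m; v ends -45 m/s.
8–12 s: v starts -45 m/s; Δx = -45·4 + ½·9·4² = -108 m; v ends -9 m/s.
x(12) = -3 + Σ Δx = -179 m.

-179 m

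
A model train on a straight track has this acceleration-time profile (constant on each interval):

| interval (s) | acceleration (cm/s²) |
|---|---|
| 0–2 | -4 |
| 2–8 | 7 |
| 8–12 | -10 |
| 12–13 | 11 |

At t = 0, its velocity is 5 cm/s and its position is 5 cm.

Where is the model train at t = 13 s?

195.5 cm

On each constant-a segment, Δv = aΔt and Δx = v₀Δt + ½aΔt²; chain segment to segment.
0–2 s: v starts 5 cm/s; Δx = 5·2 + ½·-4·2² = 2 cm; v ends -3 cm/s.
2–8 s: v starts -3 cm/s; Δx = -3·6 + ½·7·6² = 108 cm; v ends 39 cm/s.
8–12 s: v starts 39 cm/s; Δx = 39·4 + ½·-10·4² = 76 cm; v ends -1 cm/s.
12–13 s: v starts -1 cm/s; Δx = -1·1 + ½·11·1² = 4.5 cm; v ends 10 cm/s.
x(13) = 5 + Σ Δx = 195.5 cm.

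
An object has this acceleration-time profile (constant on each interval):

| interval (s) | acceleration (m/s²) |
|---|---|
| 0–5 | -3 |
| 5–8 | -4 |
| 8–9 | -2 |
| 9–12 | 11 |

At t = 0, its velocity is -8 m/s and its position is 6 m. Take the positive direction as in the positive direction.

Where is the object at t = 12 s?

On each constant-a segment, Δv = aΔt and Δx = v₀Δt + ½aΔt²; chain segment to segment.
0–5 s: v starts -8 m/s; Δx = -8·5 + ½·-3·5² = -77.5 m; v ends -23 m/s.
5–8 s: v starts -23 m/s; Δx = -23·3 + ½·-4·3² = -87 m; v ends -35 m/s.
8–9 s: v starts -35 m/s; Δx = -35·1 + ½·-2·1² = -36 m; v ends -37 m/s.
9–12 s: v starts -37 m/s; Δx = -37·3 + ½·11·3² = -61.5 m; v ends -4 m/s.
x(12) = 6 + Σ Δx = -256 m.

-256 m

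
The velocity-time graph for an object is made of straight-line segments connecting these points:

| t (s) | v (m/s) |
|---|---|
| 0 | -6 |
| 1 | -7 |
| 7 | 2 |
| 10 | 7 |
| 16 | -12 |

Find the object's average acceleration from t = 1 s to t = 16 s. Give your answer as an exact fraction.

Average acceleration = Δv/Δt = (-12 − -7)/(16 − 1) = -1/3 m/s².

-1/3 m/s²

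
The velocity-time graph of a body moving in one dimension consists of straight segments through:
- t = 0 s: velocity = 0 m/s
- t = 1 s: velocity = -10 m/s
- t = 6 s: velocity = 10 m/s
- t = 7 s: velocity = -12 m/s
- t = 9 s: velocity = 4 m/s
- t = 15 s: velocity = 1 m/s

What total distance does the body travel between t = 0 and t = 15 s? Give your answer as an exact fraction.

666/11 m

Distance (not displacement) is the total path length: add the absolute areas under v-t.
0–1 s: |½(0 + -10)(1)| = 5 m
1–6 s: v = 0 at t = 3.5 s; triangle areas 12.5 + 12.5 = 25 m
6–7 s: v = 0 at t = 71/11 s; triangle areas 25/11 + 36/11 = 61/11 m
7–9 s: v = 0 at t = 8.5 s; triangle areas 9 + 1 = 10 m
9–15 s: |½(4 + 1)(6)| = 15 m
Total distance = 666/11 m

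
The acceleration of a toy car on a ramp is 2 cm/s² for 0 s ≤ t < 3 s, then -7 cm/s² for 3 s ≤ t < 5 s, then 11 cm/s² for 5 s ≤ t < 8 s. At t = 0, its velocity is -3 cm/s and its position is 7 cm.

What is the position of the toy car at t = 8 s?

On each constant-a segment, Δv = aΔt and Δx = v₀Δt + ½aΔt²; chain segment to segment.
0–3 s: v starts -3 cm/s; Δx = -3·3 + ½·2·3² = 0 cm; v ends 3 cm/s.
3–5 s: v starts 3 cm/s; Δx = 3·2 + ½·-7·2² = -8 cm; v ends -11 cm/s.
5–8 s: v starts -11 cm/s; Δx = -11·3 + ½·11·3² = 16.5 cm; v ends 22 cm/s.
x(8) = 7 + Σ Δx = 15.5 cm.

15.5 cm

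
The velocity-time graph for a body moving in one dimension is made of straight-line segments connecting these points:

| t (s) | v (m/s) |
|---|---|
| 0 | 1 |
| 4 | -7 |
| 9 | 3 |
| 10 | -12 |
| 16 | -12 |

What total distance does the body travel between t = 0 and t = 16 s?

Total distance travelled is ∫|v| dt — sum the magnitudes of each area piece.
0–4 s: v = 0 at t = 0.5 s; triangle areas 0.25 + 12.25 = 12.5 m
4–9 s: v = 0 at t = 7.5 s; triangle areas 12.25 + 2.25 = 14.5 m
9–10 s: v = 0 at t = 9.2 s; triangle areas 0.3 + 4.8 = 5.1 m
10–16 s: |-12| × 6 = 72 m
Total distance = 104.1 m

104.1 m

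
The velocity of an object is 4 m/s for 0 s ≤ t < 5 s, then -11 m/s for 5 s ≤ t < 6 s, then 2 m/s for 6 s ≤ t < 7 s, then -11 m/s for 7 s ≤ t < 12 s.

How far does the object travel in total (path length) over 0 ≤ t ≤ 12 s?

88 m

Total distance travelled is ∫|v| dt — sum the magnitudes of each area piece.
0–5 s: |4| × 5 = 20 m
5–6 s: |-11| × 1 = 11 m
6–7 s: |2| × 1 = 2 m
7–12 s: |-11| × 5 = 55 m
Total distance = 88 m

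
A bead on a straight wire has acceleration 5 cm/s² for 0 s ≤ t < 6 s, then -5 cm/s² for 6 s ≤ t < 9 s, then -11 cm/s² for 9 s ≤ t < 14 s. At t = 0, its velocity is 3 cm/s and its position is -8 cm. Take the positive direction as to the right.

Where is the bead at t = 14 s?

129 cm

On each constant-a segment, Δv = aΔt and Δx = v₀Δt + ½aΔt²; chain segment to segment.
0–6 s: v starts 3 cm/s; Δx = 3·6 + ½·5·6² = 108 cm; v ends 33 cm/s.
6–9 s: v starts 33 cm/s; Δx = 33·3 + ½·-5·3² = 76.5 cm; v ends 18 cm/s.
9–14 s: v starts 18 cm/s; Δx = 18·5 + ½·-11·5² = -47.5 cm; v ends -37 cm/s.
x(14) = -8 + Σ Δx = 129 cm.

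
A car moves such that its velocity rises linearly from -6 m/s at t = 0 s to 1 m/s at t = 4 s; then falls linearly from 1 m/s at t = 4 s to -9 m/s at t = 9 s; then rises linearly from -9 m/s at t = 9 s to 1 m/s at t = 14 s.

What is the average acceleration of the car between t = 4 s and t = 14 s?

0 m/s²

Average acceleration = Δv/Δt = (1 − 1)/(14 − 4) = 0 m/s².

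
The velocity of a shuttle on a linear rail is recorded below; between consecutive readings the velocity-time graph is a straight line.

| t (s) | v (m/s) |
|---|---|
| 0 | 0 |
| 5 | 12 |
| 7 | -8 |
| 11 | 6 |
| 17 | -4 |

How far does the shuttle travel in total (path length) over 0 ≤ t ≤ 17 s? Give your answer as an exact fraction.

Distance (not displacement) is the total path length: add the absolute areas under v-t.
0–5 s: |½(0 + 12)(5)| = 30 m
5–7 s: v = 0 at t = 6.2 s; triangle areas 7.2 + 3.2 = 10.4 m
7–11 s: v = 0 at t = 65/7 s; triangle areas 64/7 + 36/7 = 100/7 m
11–17 s: v = 0 at t = 14.6 s; triangle areas 10.8 + 4.8 = 15.6 m
Total distance = 492/7 m

492/7 m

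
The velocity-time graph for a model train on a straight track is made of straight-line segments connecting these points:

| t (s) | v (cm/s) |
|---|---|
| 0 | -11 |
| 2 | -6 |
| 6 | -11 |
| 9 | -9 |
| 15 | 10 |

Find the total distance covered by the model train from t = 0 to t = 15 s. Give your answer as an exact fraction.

Distance (not displacement) is the total path length: add the absolute areas under v-t.
0–2 s: |½(-11 + -6)(2)| = 17 cm
2–6 s: |½(-6 + -11)(4)| = 34 cm
6–9 s: |½(-11 + -9)(3)| = 30 cm
9–15 s: v = 0 at t = 225/19 s; triangle areas 243/19 + 300/19 = 543/19 cm
Total distance = 2082/19 cm

2082/19 cm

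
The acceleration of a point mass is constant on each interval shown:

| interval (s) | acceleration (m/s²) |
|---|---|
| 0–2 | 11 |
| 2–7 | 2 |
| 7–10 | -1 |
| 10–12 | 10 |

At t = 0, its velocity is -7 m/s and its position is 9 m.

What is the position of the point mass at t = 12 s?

On each constant-a segment, Δv = aΔt and Δx = v₀Δt + ½aΔt²; chain segment to segment.
0–2 s: v starts -7 m/s; Δx = -7·2 + ½·11·2² = 8 m; v ends 15 m/s.
2–7 s: v starts 15 m/s; Δx = 15·5 + ½·2·5² = 100 m; v ends 25 m/s.
7–10 s: v starts 25 m/s; Δx = 25·3 + ½·-1·3² = 70.5 m; v ends 22 m/s.
10–12 s: v starts 22 m/s; Δx = 22·2 + ½·10·2² = 64 m; v ends 42 m/s.
x(12) = 9 + Σ Δx = 251.5 m.

251.5 m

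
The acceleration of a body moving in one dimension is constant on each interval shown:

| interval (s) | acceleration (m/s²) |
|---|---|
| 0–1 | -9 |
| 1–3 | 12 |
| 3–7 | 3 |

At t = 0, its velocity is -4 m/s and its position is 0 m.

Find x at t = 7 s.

On each constant-a segment, Δv = aΔt and Δx = v₀Δt + ½aΔt²; chain segment to segment.
0–1 s: v starts -4 m/s; Δx = -4·1 + ½·-9·1² = -8.5 m; v ends -13 m/s.
1–3 s: v starts -13 m/s; Δx = -13·2 + ½·12·2² = -2 m; v ends 11 m/s.
3–7 s: v starts 11 m/s; Δx = 11·4 + ½·3·4² = 68 m; v ends 23 m/s.
x(7) = 0 + Σ Δx = 57.5 m.

57.5 m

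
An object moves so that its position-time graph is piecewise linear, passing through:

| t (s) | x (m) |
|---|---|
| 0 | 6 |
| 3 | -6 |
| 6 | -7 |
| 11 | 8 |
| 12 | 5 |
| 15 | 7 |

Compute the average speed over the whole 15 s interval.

2.2 m/s

Average speed = (total path length)/(elapsed time); on a piecewise-linear x-t graph the path length is Σ|Δx|.
0–3 s: |Δx| = |-6 − 6| = 12 m
3–6 s: |Δx| = |-7 − -6| = 1 m
6–11 s: |Δx| = |8 − -7| = 15 m
11–12 s: |Δx| = |5 − 8| = 3 m
12–15 s: |Δx| = |7 − 5| = 2 m
Total path = 33 m; average speed = 33/15 = 2.2 m/s.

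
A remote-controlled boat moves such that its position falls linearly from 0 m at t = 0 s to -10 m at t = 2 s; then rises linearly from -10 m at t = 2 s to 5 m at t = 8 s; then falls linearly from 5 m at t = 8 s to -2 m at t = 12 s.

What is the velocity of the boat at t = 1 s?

Velocity is the slope of the x-t graph on 0–2 s: (-10 − 0)/(2 − 0) = -5 m/s.

-5 m/s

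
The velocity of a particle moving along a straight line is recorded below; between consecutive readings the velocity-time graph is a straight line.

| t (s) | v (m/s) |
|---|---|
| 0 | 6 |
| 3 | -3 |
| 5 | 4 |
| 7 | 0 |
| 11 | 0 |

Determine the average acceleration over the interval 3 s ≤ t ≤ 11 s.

Average acceleration = Δv/Δt = (0 − -3)/(11 − 3) = 0.375 m/s².

0.375 m/s²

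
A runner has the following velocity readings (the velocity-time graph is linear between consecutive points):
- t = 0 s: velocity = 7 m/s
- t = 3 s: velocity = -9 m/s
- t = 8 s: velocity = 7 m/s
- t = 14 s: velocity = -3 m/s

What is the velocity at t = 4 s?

-5.8 m/s

On 3–8 s the graph is linear from -9 to 7 m/s: v(4) = -9 + (7 − -9)·(4 − 3)/(8 − 3) = -5.8 m/s.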